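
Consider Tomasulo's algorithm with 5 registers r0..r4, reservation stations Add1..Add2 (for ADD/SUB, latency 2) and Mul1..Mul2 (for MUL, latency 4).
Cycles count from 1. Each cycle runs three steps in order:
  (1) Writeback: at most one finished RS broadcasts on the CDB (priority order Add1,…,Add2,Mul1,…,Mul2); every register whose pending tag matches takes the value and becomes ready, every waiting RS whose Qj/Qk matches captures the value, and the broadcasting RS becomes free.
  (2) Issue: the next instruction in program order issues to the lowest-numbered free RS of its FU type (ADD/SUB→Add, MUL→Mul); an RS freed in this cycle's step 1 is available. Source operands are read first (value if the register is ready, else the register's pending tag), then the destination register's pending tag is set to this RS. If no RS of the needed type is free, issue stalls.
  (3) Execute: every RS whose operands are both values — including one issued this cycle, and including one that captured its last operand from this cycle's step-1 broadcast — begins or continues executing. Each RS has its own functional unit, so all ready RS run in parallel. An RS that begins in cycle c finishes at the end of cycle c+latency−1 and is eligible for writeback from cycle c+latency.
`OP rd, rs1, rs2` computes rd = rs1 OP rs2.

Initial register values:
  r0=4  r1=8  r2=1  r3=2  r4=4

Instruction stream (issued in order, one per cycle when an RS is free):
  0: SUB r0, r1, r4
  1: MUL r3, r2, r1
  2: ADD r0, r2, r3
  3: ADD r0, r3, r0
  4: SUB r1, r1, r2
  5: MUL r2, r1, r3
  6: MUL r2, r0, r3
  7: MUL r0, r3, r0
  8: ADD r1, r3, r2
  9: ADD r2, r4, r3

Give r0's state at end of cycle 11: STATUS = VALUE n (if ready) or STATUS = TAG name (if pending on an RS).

cycle 1: issue SUB r0<-Add1 // r0:Add1,r1:8,r2:1,r3:2,r4:4
cycle 2: issue MUL r3<-Mul1 // r0:Add1,r1:8,r2:1,r3:Mul1,r4:4
cycle 3: CDB Add1=4; issue ADD r0<-Add1 // r0:Add1,r1:8,r2:1,r3:Mul1,r4:4
cycle 4: issue ADD r0<-Add2 // r0:Add2,r1:8,r2:1,r3:Mul1,r4:4
cycle 5: stall // r0:Add2,r1:8,r2:1,r3:Mul1,r4:4
cycle 6: CDB Mul1=8; stall // r0:Add2,r1:8,r2:1,r3:8,r4:4
cycle 7: stall // r0:Add2,r1:8,r2:1,r3:8,r4:4
cycle 8: CDB Add1=9; issue SUB r1<-Add1 // r0:Add2,r1:Add1,r2:1,r3:8,r4:4
cycle 9: issue MUL r2<-Mul1 // r0:Add2,r1:Add1,r2:Mul1,r3:8,r4:4
cycle 10: CDB Add1=7; issue MUL r2<-Mul2 // r0:Add2,r1:7,r2:Mul2,r3:8,r4:4
cycle 11: CDB Add2=17; stall // r0:17,r1:7,r2:Mul2,r3:8,r4:4

STATUS = VALUE 17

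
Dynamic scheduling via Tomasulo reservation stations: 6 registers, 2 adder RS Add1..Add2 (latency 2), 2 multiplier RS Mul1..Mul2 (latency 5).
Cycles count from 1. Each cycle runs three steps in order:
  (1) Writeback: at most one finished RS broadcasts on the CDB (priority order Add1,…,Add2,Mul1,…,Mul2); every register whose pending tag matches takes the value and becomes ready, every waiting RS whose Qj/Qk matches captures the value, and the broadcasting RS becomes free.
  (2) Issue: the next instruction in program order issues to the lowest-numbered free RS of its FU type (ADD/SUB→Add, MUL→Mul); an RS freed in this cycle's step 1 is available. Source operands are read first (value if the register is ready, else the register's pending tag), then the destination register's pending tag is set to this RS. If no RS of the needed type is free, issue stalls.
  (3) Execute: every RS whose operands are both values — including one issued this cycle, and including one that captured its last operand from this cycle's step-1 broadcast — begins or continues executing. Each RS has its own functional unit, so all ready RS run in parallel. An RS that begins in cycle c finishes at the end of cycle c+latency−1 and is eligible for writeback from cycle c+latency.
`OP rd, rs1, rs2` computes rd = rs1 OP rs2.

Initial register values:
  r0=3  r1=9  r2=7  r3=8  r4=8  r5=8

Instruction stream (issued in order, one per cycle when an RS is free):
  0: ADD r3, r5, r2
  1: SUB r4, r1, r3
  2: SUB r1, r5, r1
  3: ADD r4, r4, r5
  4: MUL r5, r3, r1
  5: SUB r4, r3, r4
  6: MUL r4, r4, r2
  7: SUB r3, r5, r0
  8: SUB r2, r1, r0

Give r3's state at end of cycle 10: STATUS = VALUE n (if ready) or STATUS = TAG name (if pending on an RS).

STATUS = TAG Add1

cycle 1: issue ADD r3<-Add1 // r0:3,r1:9,r2:7,r3:Add1,r4:8,r5:8
cycle 2: issue SUB r4<-Add2 // r0:3,r1:9,r2:7,r3:Add1,r4:Add2,r5:8
cycle 3: CDB Add1=15; issue SUB r1<-Add1 // r0:3,r1:Add1,r2:7,r3:15,r4:Add2,r5:8
cycle 4: stall // r0:3,r1:Add1,r2:7,r3:15,r4:Add2,r5:8
cycle 5: CDB Add1=-1; issue ADD r4<-Add1 // r0:3,r1:-1,r2:7,r3:15,r4:Add1,r5:8
cycle 6: CDB Add2=-6; issue MUL r5<-Mul1 // r0:3,r1:-1,r2:7,r3:15,r4:Add1,r5:Mul1
cycle 7: issue SUB r4<-Add2 // r0:3,r1:-1,r2:7,r3:15,r4:Add2,r5:Mul1
cycle 8: CDB Add1=2; issue MUL r4<-Mul2 // r0:3,r1:-1,r2:7,r3:15,r4:Mul2,r5:Mul1
cycle 9: issue SUB r3<-Add1 // r0:3,r1:-1,r2:7,r3:Add1,r4:Mul2,r5:Mul1
cycle 10: CDB Add2=13; issue SUB r2<-Add2 // r0:3,r1:-1,r2:Add2,r3:Add1,r4:Mul2,r5:Mul1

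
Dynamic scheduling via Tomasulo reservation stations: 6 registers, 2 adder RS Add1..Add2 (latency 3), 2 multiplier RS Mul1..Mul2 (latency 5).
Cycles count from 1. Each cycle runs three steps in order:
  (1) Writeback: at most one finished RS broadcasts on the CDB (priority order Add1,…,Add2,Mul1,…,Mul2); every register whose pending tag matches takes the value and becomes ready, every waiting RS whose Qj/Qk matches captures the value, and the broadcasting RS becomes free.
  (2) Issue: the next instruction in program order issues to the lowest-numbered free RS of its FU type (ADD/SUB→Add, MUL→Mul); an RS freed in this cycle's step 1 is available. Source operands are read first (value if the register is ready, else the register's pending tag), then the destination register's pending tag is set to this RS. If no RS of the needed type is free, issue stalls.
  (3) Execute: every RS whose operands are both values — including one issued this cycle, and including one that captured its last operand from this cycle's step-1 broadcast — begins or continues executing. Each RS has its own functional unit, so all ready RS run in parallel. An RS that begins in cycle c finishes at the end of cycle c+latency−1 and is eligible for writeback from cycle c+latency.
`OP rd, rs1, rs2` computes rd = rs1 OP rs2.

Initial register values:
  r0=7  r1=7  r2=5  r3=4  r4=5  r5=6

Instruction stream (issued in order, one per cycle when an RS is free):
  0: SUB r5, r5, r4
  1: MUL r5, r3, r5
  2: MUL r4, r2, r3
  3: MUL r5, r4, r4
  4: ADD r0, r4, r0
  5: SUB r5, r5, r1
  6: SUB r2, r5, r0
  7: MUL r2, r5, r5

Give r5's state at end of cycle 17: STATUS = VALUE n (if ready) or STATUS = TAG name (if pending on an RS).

STATUS = VALUE 393

cycle 1: issue SUB r5<-Add1 // r0:7,r1:7,r2:5,r3:4,r4:5,r5:Add1
cycle 2: issue MUL r5<-Mul1 // r0:7,r1:7,r2:5,r3:4,r4:5,r5:Mul1
cycle 3: issue MUL r4<-Mul2 // r0:7,r1:7,r2:5,r3:4,r4:Mul2,r5:Mul1
cycle 4: CDB Add1=1; stall // r0:7,r1:7,r2:5,r3:4,r4:Mul2,r5:Mul1
cycle 5: stall // r0:7,r1:7,r2:5,r3:4,r4:Mul2,r5:Mul1
cycle 6: stall // r0:7,r1:7,r2:5,r3:4,r4:Mul2,r5:Mul1
cycle 7: stall // r0:7,r1:7,r2:5,r3:4,r4:Mul2,r5:Mul1
cycle 8: CDB Mul2=20; issue MUL r5<-Mul2 // r0:7,r1:7,r2:5,r3:4,r4:20,r5:Mul2
cycle 9: CDB Mul1=4; issue ADD r0<-Add1 // r0:Add1,r1:7,r2:5,r3:4,r4:20,r5:Mul2
cycle 10: issue SUB r5<-Add2 // r0:Add1,r1:7,r2:5,r3:4,r4:20,r5:Add2
cycle 11: stall // r0:Add1,r1:7,r2:5,r3:4,r4:20,r5:Add2
cycle 12: CDB Add1=27; issue SUB r2<-Add1 // r0:27,r1:7,r2:Add1,r3:4,r4:20,r5:Add2
cycle 13: CDB Mul2=400; issue MUL r2<-Mul1 // r0:27,r1:7,r2:Mul1,r3:4,r4:20,r5:Add2
cycle 14: - // r0:27,r1:7,r2:Mul1,r3:4,r4:20,r5:Add2
cycle 15: - // r0:27,r1:7,r2:Mul1,r3:4,r4:20,r5:Add2
cycle 16: CDB Add2=393 // r0:27,r1:7,r2:Mul1,r3:4,r4:20,r5:393
cycle 17: - // r0:27,r1:7,r2:Mul1,r3:4,r4:20,r5:393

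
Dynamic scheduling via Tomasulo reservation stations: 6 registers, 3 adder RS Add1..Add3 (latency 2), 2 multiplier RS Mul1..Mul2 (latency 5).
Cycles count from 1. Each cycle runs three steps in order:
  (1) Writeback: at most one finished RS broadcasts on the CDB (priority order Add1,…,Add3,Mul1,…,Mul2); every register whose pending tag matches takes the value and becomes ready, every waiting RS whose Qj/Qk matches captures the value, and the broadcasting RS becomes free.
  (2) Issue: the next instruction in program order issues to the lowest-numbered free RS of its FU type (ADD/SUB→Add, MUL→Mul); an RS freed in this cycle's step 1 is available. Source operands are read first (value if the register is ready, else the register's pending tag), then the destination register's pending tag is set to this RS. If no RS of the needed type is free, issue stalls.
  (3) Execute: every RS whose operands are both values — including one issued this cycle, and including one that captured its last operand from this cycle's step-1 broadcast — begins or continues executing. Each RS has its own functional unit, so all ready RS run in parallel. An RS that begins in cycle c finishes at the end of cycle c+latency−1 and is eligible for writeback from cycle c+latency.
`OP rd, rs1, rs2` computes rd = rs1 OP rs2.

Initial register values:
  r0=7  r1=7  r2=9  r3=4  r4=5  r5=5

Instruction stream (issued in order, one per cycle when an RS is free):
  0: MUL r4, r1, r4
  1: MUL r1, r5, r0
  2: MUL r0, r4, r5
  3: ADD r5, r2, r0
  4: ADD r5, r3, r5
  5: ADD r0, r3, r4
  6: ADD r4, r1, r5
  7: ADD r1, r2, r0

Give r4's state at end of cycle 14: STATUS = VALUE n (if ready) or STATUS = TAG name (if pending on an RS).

c1: issue MUL r4<-Mul1 | r0:7,r1:7,r2:9,r3:4,r4:Mul1,r5:5
c2: issue MUL r1<-Mul2 | r0:7,r1:Mul2,r2:9,r3:4,r4:Mul1,r5:5
c3: stall | r0:7,r1:Mul2,r2:9,r3:4,r4:Mul1,r5:5
c4: stall | r0:7,r1:Mul2,r2:9,r3:4,r4:Mul1,r5:5
c5: stall | r0:7,r1:Mul2,r2:9,r3:4,r4:Mul1,r5:5
c6: CDB Mul1=35; issue MUL r0<-Mul1 | r0:Mul1,r1:Mul2,r2:9,r3:4,r4:35,r5:5
c7: CDB Mul2=35; issue ADD r5<-Add1 | r0:Mul1,r1:35,r2:9,r3:4,r4:35,r5:Add1
c8: issue ADD r5<-Add2 | r0:Mul1,r1:35,r2:9,r3:4,r4:35,r5:Add2
c9: issue ADD r0<-Add3 | r0:Add3,r1:35,r2:9,r3:4,r4:35,r5:Add2
c10: stall | r0:Add3,r1:35,r2:9,r3:4,r4:35,r5:Add2
c11: CDB Add3=39; issue ADD r4<-Add3 | r0:39,r1:35,r2:9,r3:4,r4:Add3,r5:Add2
c12: CDB Mul1=175; stall | r0:39,r1:35,r2:9,r3:4,r4:Add3,r5:Add2
c13: stall | r0:39,r1:35,r2:9,r3:4,r4:Add3,r5:Add2
c14: CDB Add1=184; issue ADD r1<-Add1 | r0:39,r1:Add1,r2:9,r3:4,r4:Add3,r5:Add2

STATUS = TAG Add3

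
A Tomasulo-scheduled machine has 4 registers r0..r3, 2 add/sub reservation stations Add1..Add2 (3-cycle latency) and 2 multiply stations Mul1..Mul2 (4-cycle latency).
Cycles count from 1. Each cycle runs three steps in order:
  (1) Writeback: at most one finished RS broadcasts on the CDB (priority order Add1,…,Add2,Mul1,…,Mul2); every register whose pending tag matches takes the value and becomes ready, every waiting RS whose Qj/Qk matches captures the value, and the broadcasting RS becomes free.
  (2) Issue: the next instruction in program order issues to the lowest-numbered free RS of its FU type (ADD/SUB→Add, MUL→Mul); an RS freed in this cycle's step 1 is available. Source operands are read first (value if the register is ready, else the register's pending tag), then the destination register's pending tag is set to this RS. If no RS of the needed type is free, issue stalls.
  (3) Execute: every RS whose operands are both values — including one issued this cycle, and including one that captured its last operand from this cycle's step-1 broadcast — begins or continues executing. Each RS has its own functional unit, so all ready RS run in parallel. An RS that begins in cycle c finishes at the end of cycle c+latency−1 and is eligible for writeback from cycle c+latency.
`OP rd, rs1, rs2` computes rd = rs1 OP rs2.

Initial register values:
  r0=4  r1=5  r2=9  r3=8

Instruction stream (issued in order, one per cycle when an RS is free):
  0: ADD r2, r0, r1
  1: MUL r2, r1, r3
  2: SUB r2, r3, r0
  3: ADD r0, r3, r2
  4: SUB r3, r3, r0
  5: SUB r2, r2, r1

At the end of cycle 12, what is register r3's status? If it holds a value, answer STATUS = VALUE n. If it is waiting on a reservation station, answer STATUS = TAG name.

STATUS = TAG Add2

  c1: issue ADD r2<-Add1  regs: r0:4,r1:5,r2:Add1,r3:8
  c2: issue MUL r2<-Mul1  regs: r0:4,r1:5,r2:Mul1,r3:8
  c3: issue SUB r2<-Add2  regs: r0:4,r1:5,r2:Add2,r3:8
  c4: CDB Add1=9; issue ADD r0<-Add1  regs: r0:Add1,r1:5,r2:Add2,r3:8
  c5: stall  regs: r0:Add1,r1:5,r2:Add2,r3:8
  c6: CDB Add2=4; issue SUB r3<-Add2  regs: r0:Add1,r1:5,r2:4,r3:Add2
  c7: CDB Mul1=40; stall  regs: r0:Add1,r1:5,r2:4,r3:Add2
  c8: stall  regs: r0:Add1,r1:5,r2:4,r3:Add2
  c9: CDB Add1=12; issue SUB r2<-Add1  regs: r0:12,r1:5,r2:Add1,r3:Add2
  c10: -  regs: r0:12,r1:5,r2:Add1,r3:Add2
  c11: -  regs: r0:12,r1:5,r2:Add1,r3:Add2
  c12: CDB Add1=-1  regs: r0:12,r1:5,r2:-1,r3:Add2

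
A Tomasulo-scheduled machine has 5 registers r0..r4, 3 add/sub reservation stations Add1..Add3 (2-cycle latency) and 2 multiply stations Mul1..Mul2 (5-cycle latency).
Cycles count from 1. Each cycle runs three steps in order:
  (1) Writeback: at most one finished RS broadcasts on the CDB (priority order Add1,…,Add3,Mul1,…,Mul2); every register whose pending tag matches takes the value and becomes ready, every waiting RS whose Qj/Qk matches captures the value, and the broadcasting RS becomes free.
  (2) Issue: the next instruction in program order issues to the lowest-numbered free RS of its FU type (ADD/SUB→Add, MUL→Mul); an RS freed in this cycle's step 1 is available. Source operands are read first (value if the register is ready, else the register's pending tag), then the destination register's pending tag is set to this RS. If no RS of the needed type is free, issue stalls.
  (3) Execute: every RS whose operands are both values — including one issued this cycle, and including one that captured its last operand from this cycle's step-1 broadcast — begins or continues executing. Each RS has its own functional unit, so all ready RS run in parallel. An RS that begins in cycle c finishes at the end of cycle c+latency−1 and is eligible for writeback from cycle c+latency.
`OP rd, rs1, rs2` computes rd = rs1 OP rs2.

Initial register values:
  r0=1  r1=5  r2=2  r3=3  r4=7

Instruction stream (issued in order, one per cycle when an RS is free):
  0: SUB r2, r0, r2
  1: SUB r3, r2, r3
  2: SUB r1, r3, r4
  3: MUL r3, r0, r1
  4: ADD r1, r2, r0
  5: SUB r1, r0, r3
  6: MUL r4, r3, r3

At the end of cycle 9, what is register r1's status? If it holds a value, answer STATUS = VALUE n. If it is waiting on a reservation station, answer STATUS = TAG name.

cycle 1: issue SUB r2<-Add1 // r0:1,r1:5,r2:Add1,r3:3,r4:7
cycle 2: issue SUB r3<-Add2 // r0:1,r1:5,r2:Add1,r3:Add2,r4:7
cycle 3: CDB Add1=-1; issue SUB r1<-Add1 // r0:1,r1:Add1,r2:-1,r3:Add2,r4:7
cycle 4: issue MUL r3<-Mul1 // r0:1,r1:Add1,r2:-1,r3:Mul1,r4:7
cycle 5: CDB Add2=-4; issue ADD r1<-Add2 // r0:1,r1:Add2,r2:-1,r3:Mul1,r4:7
cycle 6: issue SUB r1<-Add3 // r0:1,r1:Add3,r2:-1,r3:Mul1,r4:7
cycle 7: CDB Add1=-11; issue MUL r4<-Mul2 // r0:1,r1:Add3,r2:-1,r3:Mul1,r4:Mul2
cycle 8: CDB Add2=0 // r0:1,r1:Add3,r2:-1,r3:Mul1,r4:Mul2
cycle 9: - // r0:1,r1:Add3,r2:-1,r3:Mul1,r4:Mul2

STATUS = TAG Add3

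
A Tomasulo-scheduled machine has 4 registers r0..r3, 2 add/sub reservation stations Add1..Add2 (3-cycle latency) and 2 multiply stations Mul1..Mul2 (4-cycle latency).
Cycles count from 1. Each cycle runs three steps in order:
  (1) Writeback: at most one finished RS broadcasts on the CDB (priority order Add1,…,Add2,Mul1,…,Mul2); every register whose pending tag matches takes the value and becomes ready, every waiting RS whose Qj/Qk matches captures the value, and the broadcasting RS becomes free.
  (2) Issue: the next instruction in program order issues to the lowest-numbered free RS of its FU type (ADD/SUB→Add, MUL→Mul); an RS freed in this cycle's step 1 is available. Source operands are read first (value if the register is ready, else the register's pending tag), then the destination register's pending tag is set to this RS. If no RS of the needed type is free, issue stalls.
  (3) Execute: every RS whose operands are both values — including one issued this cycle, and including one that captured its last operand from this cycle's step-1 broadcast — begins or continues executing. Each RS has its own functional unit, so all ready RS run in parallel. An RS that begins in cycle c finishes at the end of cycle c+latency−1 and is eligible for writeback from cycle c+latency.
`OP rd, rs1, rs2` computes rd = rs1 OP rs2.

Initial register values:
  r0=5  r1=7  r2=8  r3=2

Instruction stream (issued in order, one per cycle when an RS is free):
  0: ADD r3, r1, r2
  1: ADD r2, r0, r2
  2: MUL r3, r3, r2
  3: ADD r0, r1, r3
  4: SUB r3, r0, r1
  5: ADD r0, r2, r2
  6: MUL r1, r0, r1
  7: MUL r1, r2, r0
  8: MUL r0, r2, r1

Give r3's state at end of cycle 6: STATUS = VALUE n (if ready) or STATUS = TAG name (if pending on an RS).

STATUS = TAG Add2

  c1: issue ADD r3<-Add1  regs: r0:5,r1:7,r2:8,r3:Add1
  c2: issue ADD r2<-Add2  regs: r0:5,r1:7,r2:Add2,r3:Add1
  c3: issue MUL r3<-Mul1  regs: r0:5,r1:7,r2:Add2,r3:Mul1
  c4: CDB Add1=15; issue ADD r0<-Add1  regs: r0:Add1,r1:7,r2:Add2,r3:Mul1
  c5: CDB Add2=13; issue SUB r3<-Add2  regs: r0:Add1,r1:7,r2:13,r3:Add2
  c6: stall  regs: r0:Add1,r1:7,r2:13,r3:Add2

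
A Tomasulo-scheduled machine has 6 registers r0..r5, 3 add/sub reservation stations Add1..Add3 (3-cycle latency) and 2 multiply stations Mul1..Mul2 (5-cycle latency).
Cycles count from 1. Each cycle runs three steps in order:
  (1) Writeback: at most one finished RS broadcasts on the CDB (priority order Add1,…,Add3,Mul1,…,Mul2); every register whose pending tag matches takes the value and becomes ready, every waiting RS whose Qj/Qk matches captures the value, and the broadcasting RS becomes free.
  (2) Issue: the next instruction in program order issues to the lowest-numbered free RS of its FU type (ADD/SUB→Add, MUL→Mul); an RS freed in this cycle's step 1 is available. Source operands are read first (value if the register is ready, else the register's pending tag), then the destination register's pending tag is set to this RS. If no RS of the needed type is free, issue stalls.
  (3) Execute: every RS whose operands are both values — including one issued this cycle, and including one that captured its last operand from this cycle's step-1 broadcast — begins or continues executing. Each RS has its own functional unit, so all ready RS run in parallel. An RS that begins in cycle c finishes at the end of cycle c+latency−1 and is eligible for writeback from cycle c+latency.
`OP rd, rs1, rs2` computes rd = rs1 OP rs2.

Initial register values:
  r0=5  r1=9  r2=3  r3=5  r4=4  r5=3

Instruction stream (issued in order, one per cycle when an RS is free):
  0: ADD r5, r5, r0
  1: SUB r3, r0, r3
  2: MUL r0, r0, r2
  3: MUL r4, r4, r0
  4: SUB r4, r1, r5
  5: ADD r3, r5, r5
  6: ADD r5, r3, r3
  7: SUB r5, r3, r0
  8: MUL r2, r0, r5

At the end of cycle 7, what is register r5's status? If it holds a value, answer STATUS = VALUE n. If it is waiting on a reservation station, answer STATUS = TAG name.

STATUS = TAG Add3

  c1: issue ADD r5<-Add1  regs: r0:5,r1:9,r2:3,r3:5,r4:4,r5:Add1
  c2: issue SUB r3<-Add2  regs: r0:5,r1:9,r2:3,r3:Add2,r4:4,r5:Add1
  c3: issue MUL r0<-Mul1  regs: r0:Mul1,r1:9,r2:3,r3:Add2,r4:4,r5:Add1
  c4: CDB Add1=8; issue MUL r4<-Mul2  regs: r0:Mul1,r1:9,r2:3,r3:Add2,r4:Mul2,r5:8
  c5: CDB Add2=0; issue SUB r4<-Add1  regs: r0:Mul1,r1:9,r2:3,r3:0,r4:Add1,r5:8
  c6: issue ADD r3<-Add2  regs: r0:Mul1,r1:9,r2:3,r3:Add2,r4:Add1,r5:8
  c7: issue ADD r5<-Add3  regs: r0:Mul1,r1:9,r2:3,r3:Add2,r4:Add1,r5:Add3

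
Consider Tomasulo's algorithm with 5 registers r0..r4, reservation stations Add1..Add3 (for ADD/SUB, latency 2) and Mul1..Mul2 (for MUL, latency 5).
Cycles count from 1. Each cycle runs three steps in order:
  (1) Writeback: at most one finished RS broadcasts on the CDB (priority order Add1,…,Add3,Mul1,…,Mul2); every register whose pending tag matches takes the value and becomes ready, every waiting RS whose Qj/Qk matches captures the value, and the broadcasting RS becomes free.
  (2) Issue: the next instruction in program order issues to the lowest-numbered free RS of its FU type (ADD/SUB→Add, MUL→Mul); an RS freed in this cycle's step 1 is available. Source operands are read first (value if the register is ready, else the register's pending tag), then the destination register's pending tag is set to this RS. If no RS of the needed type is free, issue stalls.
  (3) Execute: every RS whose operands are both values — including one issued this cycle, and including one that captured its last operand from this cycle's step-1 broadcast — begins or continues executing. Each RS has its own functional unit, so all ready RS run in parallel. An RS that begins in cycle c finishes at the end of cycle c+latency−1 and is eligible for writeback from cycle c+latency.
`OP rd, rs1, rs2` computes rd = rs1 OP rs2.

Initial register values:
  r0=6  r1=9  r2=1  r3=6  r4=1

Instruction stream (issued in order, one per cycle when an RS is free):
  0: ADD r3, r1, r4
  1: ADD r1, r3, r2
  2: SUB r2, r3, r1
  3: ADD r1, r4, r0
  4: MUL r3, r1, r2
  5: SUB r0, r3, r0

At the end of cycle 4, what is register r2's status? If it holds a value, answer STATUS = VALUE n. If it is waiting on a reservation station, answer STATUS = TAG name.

  c1: issue ADD r3<-Add1  regs: r0:6,r1:9,r2:1,r3:Add1,r4:1
  c2: issue ADD r1<-Add2  regs: r0:6,r1:Add2,r2:1,r3:Add1,r4:1
  c3: CDB Add1=10; issue SUB r2<-Add1  regs: r0:6,r1:Add2,r2:Add1,r3:10,r4:1
  c4: issue ADD r1<-Add3  regs: r0:6,r1:Add3,r2:Add1,r3:10,r4:1

STATUS = TAG Add1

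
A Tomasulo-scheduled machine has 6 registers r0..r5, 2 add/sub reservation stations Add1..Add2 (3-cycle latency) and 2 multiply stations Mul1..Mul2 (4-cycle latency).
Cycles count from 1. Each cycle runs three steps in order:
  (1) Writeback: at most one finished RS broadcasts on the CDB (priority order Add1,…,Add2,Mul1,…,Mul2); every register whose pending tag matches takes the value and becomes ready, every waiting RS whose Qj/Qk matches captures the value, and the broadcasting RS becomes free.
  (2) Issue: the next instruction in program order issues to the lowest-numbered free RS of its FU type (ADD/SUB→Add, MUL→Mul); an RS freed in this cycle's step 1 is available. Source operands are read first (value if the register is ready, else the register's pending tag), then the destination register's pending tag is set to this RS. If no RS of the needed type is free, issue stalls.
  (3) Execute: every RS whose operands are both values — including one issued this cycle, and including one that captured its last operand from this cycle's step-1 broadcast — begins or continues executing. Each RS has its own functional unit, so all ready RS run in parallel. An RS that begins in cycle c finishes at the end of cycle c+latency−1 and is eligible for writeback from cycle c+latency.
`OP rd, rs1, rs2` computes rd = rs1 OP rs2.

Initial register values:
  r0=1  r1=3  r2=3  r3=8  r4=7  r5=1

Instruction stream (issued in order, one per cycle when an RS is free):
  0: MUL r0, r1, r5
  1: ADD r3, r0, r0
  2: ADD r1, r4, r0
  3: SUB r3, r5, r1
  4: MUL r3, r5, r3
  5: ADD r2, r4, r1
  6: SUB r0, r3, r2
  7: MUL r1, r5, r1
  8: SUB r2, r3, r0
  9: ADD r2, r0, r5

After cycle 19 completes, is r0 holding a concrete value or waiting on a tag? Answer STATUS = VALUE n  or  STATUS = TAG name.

STATUS = VALUE -26

c1: issue MUL r0<-Mul1 | r0:Mul1,r1:3,r2:3,r3:8,r4:7,r5:1
c2: issue ADD r3<-Add1 | r0:Mul1,r1:3,r2:3,r3:Add1,r4:7,r5:1
c3: issue ADD r1<-Add2 | r0:Mul1,r1:Add2,r2:3,r3:Add1,r4:7,r5:1
c4: stall | r0:Mul1,r1:Add2,r2:3,r3:Add1,r4:7,r5:1
c5: CDB Mul1=3; stall | r0:3,r1:Add2,r2:3,r3:Add1,r4:7,r5:1
c6: stall | r0:3,r1:Add2,r2:3,r3:Add1,r4:7,r5:1
c7: stall | r0:3,r1:Add2,r2:3,r3:Add1,r4:7,r5:1
c8: CDB Add1=6; issue SUB r3<-Add1 | r0:3,r1:Add2,r2:3,r3:Add1,r4:7,r5:1
c9: CDB Add2=10; issue MUL r3<-Mul1 | r0:3,r1:10,r2:3,r3:Mul1,r4:7,r5:1
c10: issue ADD r2<-Add2 | r0:3,r1:10,r2:Add2,r3:Mul1,r4:7,r5:1
c11: stall | r0:3,r1:10,r2:Add2,r3:Mul1,r4:7,r5:1
c12: CDB Add1=-9; issue SUB r0<-Add1 | r0:Add1,r1:10,r2:Add2,r3:Mul1,r4:7,r5:1
c13: CDB Add2=17; issue MUL r1<-Mul2 | r0:Add1,r1:Mul2,r2:17,r3:Mul1,r4:7,r5:1
c14: issue SUB r2<-Add2 | r0:Add1,r1:Mul2,r2:Add2,r3:Mul1,r4:7,r5:1
c15: stall | r0:Add1,r1:Mul2,r2:Add2,r3:Mul1,r4:7,r5:1
c16: CDB Mul1=-9; stall | r0:Add1,r1:Mul2,r2:Add2,r3:-9,r4:7,r5:1
c17: CDB Mul2=10; stall | r0:Add1,r1:10,r2:Add2,r3:-9,r4:7,r5:1
c18: stall | r0:Add1,r1:10,r2:Add2,r3:-9,r4:7,r5:1
c19: CDB Add1=-26; issue ADD r2<-Add1 | r0:-26,r1:10,r2:Add1,r3:-9,r4:7,r5:1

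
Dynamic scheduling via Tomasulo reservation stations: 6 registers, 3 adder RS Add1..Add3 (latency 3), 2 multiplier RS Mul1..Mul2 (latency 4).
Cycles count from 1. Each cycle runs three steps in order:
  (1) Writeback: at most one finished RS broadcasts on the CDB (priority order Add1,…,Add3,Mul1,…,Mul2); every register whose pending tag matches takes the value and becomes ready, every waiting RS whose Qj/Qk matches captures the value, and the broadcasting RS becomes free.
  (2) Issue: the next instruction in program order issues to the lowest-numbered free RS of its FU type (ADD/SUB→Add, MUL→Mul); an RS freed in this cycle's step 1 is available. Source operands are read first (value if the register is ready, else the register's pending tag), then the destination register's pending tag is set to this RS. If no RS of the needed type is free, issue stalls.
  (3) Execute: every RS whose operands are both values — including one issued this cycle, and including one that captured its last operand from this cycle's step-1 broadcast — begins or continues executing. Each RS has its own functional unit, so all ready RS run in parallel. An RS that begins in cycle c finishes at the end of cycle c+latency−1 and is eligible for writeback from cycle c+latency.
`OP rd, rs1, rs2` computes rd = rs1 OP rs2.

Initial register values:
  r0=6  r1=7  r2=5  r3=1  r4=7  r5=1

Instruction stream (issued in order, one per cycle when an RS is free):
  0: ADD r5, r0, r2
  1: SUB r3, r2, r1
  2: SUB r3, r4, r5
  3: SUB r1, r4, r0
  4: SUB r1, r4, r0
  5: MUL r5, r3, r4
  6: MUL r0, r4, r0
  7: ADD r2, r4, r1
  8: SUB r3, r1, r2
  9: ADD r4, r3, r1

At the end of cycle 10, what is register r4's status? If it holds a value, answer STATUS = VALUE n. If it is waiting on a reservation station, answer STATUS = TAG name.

c1: issue ADD r5<-Add1 | r0:6,r1:7,r2:5,r3:1,r4:7,r5:Add1
c2: issue SUB r3<-Add2 | r0:6,r1:7,r2:5,r3:Add2,r4:7,r5:Add1
c3: issue SUB r3<-Add3 | r0:6,r1:7,r2:5,r3:Add3,r4:7,r5:Add1
c4: CDB Add1=11; issue SUB r1<-Add1 | r0:6,r1:Add1,r2:5,r3:Add3,r4:7,r5:11
c5: CDB Add2=-2; issue SUB r1<-Add2 | r0:6,r1:Add2,r2:5,r3:Add3,r4:7,r5:11
c6: issue MUL r5<-Mul1 | r0:6,r1:Add2,r2:5,r3:Add3,r4:7,r5:Mul1
c7: CDB Add1=1; issue MUL r0<-Mul2 | r0:Mul2,r1:Add2,r2:5,r3:Add3,r4:7,r5:Mul1
c8: CDB Add2=1; issue ADD r2<-Add1 | r0:Mul2,r1:1,r2:Add1,r3:Add3,r4:7,r5:Mul1
c9: CDB Add3=-4; issue SUB r3<-Add2 | r0:Mul2,r1:1,r2:Add1,r3:Add2,r4:7,r5:Mul1
c10: issue ADD r4<-Add3 | r0:Mul2,r1:1,r2:Add1,r3:Add2,r4:Add3,r5:Mul1

STATUS = TAG Add3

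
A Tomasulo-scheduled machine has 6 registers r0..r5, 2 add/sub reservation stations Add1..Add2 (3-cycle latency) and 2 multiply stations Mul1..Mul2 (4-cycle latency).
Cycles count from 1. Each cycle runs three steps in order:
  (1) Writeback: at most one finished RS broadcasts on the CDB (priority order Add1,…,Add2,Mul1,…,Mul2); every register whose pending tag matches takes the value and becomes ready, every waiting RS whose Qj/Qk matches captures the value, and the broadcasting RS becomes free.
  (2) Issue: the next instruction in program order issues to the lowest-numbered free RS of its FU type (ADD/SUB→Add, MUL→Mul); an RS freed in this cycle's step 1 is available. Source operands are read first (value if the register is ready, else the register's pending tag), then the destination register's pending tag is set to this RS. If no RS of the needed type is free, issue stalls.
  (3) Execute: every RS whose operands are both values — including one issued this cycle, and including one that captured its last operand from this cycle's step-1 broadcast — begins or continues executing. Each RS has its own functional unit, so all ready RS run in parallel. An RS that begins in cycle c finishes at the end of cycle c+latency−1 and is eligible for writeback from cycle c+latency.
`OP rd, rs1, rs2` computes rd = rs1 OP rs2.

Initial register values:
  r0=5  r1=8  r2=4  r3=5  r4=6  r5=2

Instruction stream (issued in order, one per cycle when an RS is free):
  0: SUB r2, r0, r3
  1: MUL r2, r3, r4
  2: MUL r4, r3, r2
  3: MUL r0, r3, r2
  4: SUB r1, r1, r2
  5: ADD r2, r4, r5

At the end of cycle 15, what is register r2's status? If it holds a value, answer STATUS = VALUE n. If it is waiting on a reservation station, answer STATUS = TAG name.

cycle 1: issue SUB r2<-Add1 // r0:5,r1:8,r2:Add1,r3:5,r4:6,r5:2
cycle 2: issue MUL r2<-Mul1 // r0:5,r1:8,r2:Mul1,r3:5,r4:6,r5:2
cycle 3: issue MUL r4<-Mul2 // r0:5,r1:8,r2:Mul1,r3:5,r4:Mul2,r5:2
cycle 4: CDB Add1=0; stall // r0:5,r1:8,r2:Mul1,r3:5,r4:Mul2,r5:2
cycle 5: stall // r0:5,r1:8,r2:Mul1,r3:5,r4:Mul2,r5:2
cycle 6: CDB Mul1=30; issue MUL r0<-Mul1 // r0:Mul1,r1:8,r2:30,r3:5,r4:Mul2,r5:2
cycle 7: issue SUB r1<-Add1 // r0:Mul1,r1:Add1,r2:30,r3:5,r4:Mul2,r5:2
cycle 8: issue ADD r2<-Add2 // r0:Mul1,r1:Add1,r2:Add2,r3:5,r4:Mul2,r5:2
cycle 9: - // r0:Mul1,r1:Add1,r2:Add2,r3:5,r4:Mul2,r5:2
cycle 10: CDB Add1=-22 // r0:Mul1,r1:-22,r2:Add2,r3:5,r4:Mul2,r5:2
cycle 11: CDB Mul1=150 // r0:150,r1:-22,r2:Add2,r3:5,r4:Mul2,r5:2
cycle 12: CDB Mul2=150 // r0:150,r1:-22,r2:Add2,r3:5,r4:150,r5:2
cycle 13: - // r0:150,r1:-22,r2:Add2,r3:5,r4:150,r5:2
cycle 14: - // r0:150,r1:-22,r2:Add2,r3:5,r4:150,r5:2
cycle 15: CDB Add2=152 // r0:150,r1:-22,r2:152,r3:5,r4:150,r5:2

STATUS = VALUE 152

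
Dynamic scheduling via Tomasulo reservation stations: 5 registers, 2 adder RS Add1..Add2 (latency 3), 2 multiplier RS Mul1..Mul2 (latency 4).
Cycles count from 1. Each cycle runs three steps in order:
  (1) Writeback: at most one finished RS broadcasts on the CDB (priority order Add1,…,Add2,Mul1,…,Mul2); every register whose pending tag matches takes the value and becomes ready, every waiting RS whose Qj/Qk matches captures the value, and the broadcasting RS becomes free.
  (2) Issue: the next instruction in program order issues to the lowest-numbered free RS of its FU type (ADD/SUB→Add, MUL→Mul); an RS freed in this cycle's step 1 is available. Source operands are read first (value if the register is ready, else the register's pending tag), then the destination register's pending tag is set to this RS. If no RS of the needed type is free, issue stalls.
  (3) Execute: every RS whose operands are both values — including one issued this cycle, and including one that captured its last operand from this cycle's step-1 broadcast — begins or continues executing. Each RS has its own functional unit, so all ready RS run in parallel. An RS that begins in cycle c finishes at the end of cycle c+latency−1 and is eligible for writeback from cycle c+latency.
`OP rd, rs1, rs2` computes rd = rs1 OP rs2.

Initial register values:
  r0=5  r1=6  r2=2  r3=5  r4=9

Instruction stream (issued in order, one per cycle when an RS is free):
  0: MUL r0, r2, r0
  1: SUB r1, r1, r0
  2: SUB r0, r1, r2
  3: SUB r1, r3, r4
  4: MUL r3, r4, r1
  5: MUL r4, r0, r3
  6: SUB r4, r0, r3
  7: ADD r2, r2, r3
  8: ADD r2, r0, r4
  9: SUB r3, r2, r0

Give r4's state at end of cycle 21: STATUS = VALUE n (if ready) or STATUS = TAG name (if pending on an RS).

STATUS = VALUE 30

cycle 1: issue MUL r0<-Mul1 // r0:Mul1,r1:6,r2:2,r3:5,r4:9
cycle 2: issue SUB r1<-Add1 // r0:Mul1,r1:Add1,r2:2,r3:5,r4:9
cycle 3: issue SUB r0<-Add2 // r0:Add2,r1:Add1,r2:2,r3:5,r4:9
cycle 4: stall // r0:Add2,r1:Add1,r2:2,r3:5,r4:9
cycle 5: CDB Mul1=10; stall // r0:Add2,r1:Add1,r2:2,r3:5,r4:9
cycle 6: stall // r0:Add2,r1:Add1,r2:2,r3:5,r4:9
cycle 7: stall // r0:Add2,r1:Add1,r2:2,r3:5,r4:9
cycle 8: CDB Add1=-4; issue SUB r1<-Add1 // r0:Add2,r1:Add1,r2:2,r3:5,r4:9
cycle 9: issue MUL r3<-Mul1 // r0:Add2,r1:Add1,r2:2,r3:Mul1,r4:9
cycle 10: issue MUL r4<-Mul2 // r0:Add2,r1:Add1,r2:2,r3:Mul1,r4:Mul2
cycle 11: CDB Add1=-4; issue SUB r4<-Add1 // r0:Add2,r1:-4,r2:2,r3:Mul1,r4:Add1
cycle 12: CDB Add2=-6; issue ADD r2<-Add2 // r0:-6,r1:-4,r2:Add2,r3:Mul1,r4:Add1
cycle 13: stall // r0:-6,r1:-4,r2:Add2,r3:Mul1,r4:Add1
cycle 14: stall // r0:-6,r1:-4,r2:Add2,r3:Mul1,r4:Add1
cycle 15: CDB Mul1=-36; stall // r0:-6,r1:-4,r2:Add2,r3:-36,r4:Add1
cycle 16: stall // r0:-6,r1:-4,r2:Add2,r3:-36,r4:Add1
cycle 17: stall // r0:-6,r1:-4,r2:Add2,r3:-36,r4:Add1
cycle 18: CDB Add1=30; issue ADD r2<-Add1 // r0:-6,r1:-4,r2:Add1,r3:-36,r4:30
cycle 19: CDB Add2=-34; issue SUB r3<-Add2 // r0:-6,r1:-4,r2:Add1,r3:Add2,r4:30
cycle 20: CDB Mul2=216 // r0:-6,r1:-4,r2:Add1,r3:Add2,r4:30
cycle 21: CDB Add1=24 // r0:-6,r1:-4,r2:24,r3:Add2,r4:30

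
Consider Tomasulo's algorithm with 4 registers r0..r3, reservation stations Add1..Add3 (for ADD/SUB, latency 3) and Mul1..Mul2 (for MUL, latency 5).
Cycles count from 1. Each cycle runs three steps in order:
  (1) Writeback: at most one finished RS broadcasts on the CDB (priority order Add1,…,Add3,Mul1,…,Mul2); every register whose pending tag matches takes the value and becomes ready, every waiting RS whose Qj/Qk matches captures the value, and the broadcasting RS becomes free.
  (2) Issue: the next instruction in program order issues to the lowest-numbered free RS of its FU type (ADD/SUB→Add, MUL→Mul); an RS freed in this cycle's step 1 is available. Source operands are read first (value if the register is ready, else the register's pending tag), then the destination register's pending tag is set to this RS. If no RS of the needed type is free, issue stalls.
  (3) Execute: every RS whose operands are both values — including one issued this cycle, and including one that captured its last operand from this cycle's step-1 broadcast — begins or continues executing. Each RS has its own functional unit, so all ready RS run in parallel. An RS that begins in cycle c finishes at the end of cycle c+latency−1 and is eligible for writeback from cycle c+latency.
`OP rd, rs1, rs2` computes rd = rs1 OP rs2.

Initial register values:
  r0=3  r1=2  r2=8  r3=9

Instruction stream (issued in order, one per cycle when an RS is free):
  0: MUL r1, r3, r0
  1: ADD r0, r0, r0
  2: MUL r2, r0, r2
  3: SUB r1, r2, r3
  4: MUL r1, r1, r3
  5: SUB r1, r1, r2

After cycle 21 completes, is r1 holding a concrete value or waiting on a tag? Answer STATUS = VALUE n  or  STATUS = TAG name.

STATUS = VALUE 303

  c1: issue MUL r1<-Mul1  regs: r0:3,r1:Mul1,r2:8,r3:9
  c2: issue ADD r0<-Add1  regs: r0:Add1,r1:Mul1,r2:8,r3:9
  c3: issue MUL r2<-Mul2  regs: r0:Add1,r1:Mul1,r2:Mul2,r3:9
  c4: issue SUB r1<-Add2  regs: r0:Add1,r1:Add2,r2:Mul2,r3:9
  c5: CDB Add1=6; stall  regs: r0:6,r1:Add2,r2:Mul2,r3:9
  c6: CDB Mul1=27; issue MUL r1<-Mul1  regs: r0:6,r1:Mul1,r2:Mul2,r3:9
  c7: issue SUB r1<-Add1  regs: r0:6,r1:Add1,r2:Mul2,r3:9
  c8: -  regs: r0:6,r1:Add1,r2:Mul2,r3:9
  c9: -  regs: r0:6,r1:Add1,r2:Mul2,r3:9
  c10: CDB Mul2=48  regs: r0:6,r1:Add1,r2:48,r3:9
  c11: -  regs: r0:6,r1:Add1,r2:48,r3:9
  c12: -  regs: r0:6,r1:Add1,r2:48,r3:9
  c13: CDB Add2=39  regs: r0:6,r1:Add1,r2:48,r3:9
  c14: -  regs: r0:6,r1:Add1,r2:48,r3:9
  c15: -  regs: r0:6,r1:Add1,r2:48,r3:9
  c16: -  regs: r0:6,r1:Add1,r2:48,r3:9
  c17: -  regs: r0:6,r1:Add1,r2:48,r3:9
  c18: CDB Mul1=351  regs: r0:6,r1:Add1,r2:48,r3:9
  c19: -  regs: r0:6,r1:Add1,r2:48,r3:9
  c20: -  regs: r0:6,r1:Add1,r2:48,r3:9
  c21: CDB Add1=303  regs: r0:6,r1:303,r2:48,r3:9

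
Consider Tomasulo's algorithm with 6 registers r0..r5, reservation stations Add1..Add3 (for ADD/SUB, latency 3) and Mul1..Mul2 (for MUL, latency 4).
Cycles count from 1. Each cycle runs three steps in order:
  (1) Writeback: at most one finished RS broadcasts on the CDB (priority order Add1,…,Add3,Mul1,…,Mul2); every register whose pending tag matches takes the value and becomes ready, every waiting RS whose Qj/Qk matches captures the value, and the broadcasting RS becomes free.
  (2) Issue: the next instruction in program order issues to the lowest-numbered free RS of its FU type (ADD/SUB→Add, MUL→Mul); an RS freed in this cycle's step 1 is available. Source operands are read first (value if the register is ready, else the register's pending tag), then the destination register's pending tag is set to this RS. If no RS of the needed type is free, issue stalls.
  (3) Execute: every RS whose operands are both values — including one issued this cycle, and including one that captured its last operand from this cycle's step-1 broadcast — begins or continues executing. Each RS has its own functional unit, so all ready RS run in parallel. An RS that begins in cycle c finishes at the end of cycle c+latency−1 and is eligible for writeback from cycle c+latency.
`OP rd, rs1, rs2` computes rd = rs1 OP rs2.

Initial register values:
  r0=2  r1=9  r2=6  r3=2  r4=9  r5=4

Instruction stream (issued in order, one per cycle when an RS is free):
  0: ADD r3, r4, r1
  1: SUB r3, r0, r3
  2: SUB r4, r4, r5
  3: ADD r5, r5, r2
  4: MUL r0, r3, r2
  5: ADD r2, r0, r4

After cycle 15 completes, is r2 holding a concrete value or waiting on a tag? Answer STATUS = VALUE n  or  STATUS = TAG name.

STATUS = VALUE -91

cycle 1: issue ADD r3<-Add1 // r0:2,r1:9,r2:6,r3:Add1,r4:9,r5:4
cycle 2: issue SUB r3<-Add2 // r0:2,r1:9,r2:6,r3:Add2,r4:9,r5:4
cycle 3: issue SUB r4<-Add3 // r0:2,r1:9,r2:6,r3:Add2,r4:Add3,r5:4
cycle 4: CDB Add1=18; issue ADD r5<-Add1 // r0:2,r1:9,r2:6,r3:Add2,r4:Add3,r5:Add1
cycle 5: issue MUL r0<-Mul1 // r0:Mul1,r1:9,r2:6,r3:Add2,r4:Add3,r5:Add1
cycle 6: CDB Add3=5; issue ADD r2<-Add3 // r0:Mul1,r1:9,r2:Add3,r3:Add2,r4:5,r5:Add1
cycle 7: CDB Add1=10 // r0:Mul1,r1:9,r2:Add3,r3:Add2,r4:5,r5:10
cycle 8: CDB Add2=-16 // r0:Mul1,r1:9,r2:Add3,r3:-16,r4:5,r5:10
cycle 9: - // r0:Mul1,r1:9,r2:Add3,r3:-16,r4:5,r5:10
cycle 10: - // r0:Mul1,r1:9,r2:Add3,r3:-16,r4:5,r5:10
cycle 11: - // r0:Mul1,r1:9,r2:Add3,r3:-16,r4:5,r5:10
cycle 12: CDB Mul1=-96 // r0:-96,r1:9,r2:Add3,r3:-16,r4:5,r5:10
cycle 13: - // r0:-96,r1:9,r2:Add3,r3:-16,r4:5,r5:10
cycle 14: - // r0:-96,r1:9,r2:Add3,r3:-16,r4:5,r5:10
cycle 15: CDB Add3=-91 // r0:-96,r1:9,r2:-91,r3:-16,r4:5,r5:10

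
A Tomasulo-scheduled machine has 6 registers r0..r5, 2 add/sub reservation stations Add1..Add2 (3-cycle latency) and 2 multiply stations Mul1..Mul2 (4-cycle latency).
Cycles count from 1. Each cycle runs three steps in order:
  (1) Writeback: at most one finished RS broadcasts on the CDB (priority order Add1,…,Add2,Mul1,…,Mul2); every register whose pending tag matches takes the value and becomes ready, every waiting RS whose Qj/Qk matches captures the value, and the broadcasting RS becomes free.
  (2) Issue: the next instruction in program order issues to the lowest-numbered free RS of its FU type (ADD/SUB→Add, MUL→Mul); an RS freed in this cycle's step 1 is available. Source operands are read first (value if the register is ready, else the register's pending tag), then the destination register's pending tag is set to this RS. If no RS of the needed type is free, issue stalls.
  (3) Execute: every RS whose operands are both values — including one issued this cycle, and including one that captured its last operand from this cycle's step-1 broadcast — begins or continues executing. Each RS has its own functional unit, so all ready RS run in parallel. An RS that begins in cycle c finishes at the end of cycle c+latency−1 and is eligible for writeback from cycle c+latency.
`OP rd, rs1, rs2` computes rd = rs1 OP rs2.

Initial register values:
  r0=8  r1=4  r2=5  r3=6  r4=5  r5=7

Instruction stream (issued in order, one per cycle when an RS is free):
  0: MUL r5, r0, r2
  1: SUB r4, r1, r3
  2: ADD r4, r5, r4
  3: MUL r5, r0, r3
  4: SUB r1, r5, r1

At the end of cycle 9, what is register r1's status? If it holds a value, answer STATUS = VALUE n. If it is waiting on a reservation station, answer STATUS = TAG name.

STATUS = TAG Add1

c1: issue MUL r5<-Mul1 | r0:8,r1:4,r2:5,r3:6,r4:5,r5:Mul1
c2: issue SUB r4<-Add1 | r0:8,r1:4,r2:5,r3:6,r4:Add1,r5:Mul1
c3: issue ADD r4<-Add2 | r0:8,r1:4,r2:5,r3:6,r4:Add2,r5:Mul1
c4: issue MUL r5<-Mul2 | r0:8,r1:4,r2:5,r3:6,r4:Add2,r5:Mul2
c5: CDB Add1=-2; issue SUB r1<-Add1 | r0:8,r1:Add1,r2:5,r3:6,r4:Add2,r5:Mul2
c6: CDB Mul1=40 | r0:8,r1:Add1,r2:5,r3:6,r4:Add2,r5:Mul2
c7: - | r0:8,r1:Add1,r2:5,r3:6,r4:Add2,r5:Mul2
c8: CDB Mul2=48 | r0:8,r1:Add1,r2:5,r3:6,r4:Add2,r5:48
c9: CDB Add2=38 | r0:8,r1:Add1,r2:5,r3:6,r4:38,r5:48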